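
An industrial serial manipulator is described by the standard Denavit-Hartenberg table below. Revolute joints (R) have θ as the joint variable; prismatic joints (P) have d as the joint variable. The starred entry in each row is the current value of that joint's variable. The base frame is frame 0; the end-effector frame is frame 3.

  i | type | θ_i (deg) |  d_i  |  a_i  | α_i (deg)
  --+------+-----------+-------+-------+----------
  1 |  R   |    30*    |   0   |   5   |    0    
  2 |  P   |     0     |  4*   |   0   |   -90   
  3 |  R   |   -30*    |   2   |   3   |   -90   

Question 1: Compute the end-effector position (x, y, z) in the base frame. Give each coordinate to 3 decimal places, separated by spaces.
5.580 5.531 5.500

after link 1: o_1 = (4.3301, 2.5000, 0.0000)
after link 2: o_2 = (4.3301, 2.5000, 4.0000)
after link 3: o_3 = (5.5801, 5.5311, 5.5000)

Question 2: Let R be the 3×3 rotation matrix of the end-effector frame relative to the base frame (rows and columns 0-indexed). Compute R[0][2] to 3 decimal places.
End-effector z-axis (col 2 of R) = (0.4330,0.2500,-0.8660)
R[0][2] = 0.4330

0.433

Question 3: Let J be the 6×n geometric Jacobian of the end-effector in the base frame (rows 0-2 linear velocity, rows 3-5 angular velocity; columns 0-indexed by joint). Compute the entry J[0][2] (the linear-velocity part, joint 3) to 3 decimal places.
axis z_2 = (-0.5000,0.8660,0.0000); lever o_n−o_2 = (1.2500,3.0311,1.5000)
cross product → J_v[:, 2] = (1.2990,0.7500,-2.5981)
J_ω[:, 2] = z_2
entry J[0][2] = 1.2990

1.299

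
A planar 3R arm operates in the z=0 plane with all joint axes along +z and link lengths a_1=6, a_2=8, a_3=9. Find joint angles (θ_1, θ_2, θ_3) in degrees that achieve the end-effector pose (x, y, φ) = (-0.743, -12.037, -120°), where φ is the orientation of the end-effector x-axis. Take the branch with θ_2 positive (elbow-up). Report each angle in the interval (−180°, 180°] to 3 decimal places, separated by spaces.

-135.005 135.001 -119.996

wrist centre = target − a_3·(cos φ, sin φ) = (3.7570, -4.2428)
cos θ_2 = (32.1162−6²−8²)/(2·6·8) = -0.7071; θ_2 = 135.0013° (elbow-up)
β = atan2(-4.2428,3.7570) = -48.4749°; ψ = atan2(5.6567,0.3430) = 86.5299°
θ_1 = β − ψ = -135.0049°
θ_3 = φ − θ_1 − θ_2 = -119.9965° (wrapped to (-180°,180°])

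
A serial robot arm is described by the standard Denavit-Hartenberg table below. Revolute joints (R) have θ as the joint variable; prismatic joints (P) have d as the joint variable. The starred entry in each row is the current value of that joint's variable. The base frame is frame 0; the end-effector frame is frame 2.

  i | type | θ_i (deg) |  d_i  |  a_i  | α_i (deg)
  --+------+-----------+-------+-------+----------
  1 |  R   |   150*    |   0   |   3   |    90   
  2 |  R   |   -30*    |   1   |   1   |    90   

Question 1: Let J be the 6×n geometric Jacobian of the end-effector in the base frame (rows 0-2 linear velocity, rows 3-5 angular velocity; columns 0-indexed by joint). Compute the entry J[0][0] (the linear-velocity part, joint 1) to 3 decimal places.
-2.799

axis z_0 = ẑ; lever o_n−o_0 = (-2.8481,2.7990,-0.5000)
cross product → J_v[:, 0] = (-2.7990,-2.8481,0.0000)
J_ω[:, 0] = z_0
entry J[0][0] = -2.7990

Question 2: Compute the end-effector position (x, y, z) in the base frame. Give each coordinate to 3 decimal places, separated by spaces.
-2.848 2.799 -0.500

after link 1: o_1 = (-2.5981, 1.5000, 0.0000)
after link 2: o_2 = (-2.8481, 2.7990, -0.5000)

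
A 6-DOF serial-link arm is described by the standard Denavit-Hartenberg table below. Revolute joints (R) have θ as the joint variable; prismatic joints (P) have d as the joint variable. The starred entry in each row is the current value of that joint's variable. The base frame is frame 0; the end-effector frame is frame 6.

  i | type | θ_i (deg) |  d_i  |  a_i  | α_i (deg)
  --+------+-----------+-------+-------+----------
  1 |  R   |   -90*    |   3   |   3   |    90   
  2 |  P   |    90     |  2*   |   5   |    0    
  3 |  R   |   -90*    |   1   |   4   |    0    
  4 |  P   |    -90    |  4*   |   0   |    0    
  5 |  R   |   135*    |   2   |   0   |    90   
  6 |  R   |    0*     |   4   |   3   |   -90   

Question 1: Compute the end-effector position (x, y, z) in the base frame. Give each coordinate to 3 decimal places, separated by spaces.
-9.000 -11.950 7.293

after link 1: o_1 = (0.0000, -3.0000, 3.0000)
after link 2: o_2 = (-2.0000, -3.0000, 8.0000)
after link 3: o_3 = (-3.0000, -7.0000, 8.0000)
after link 4: o_4 = (-7.0000, -7.0000, 8.0000)
after link 5: o_5 = (-9.0000, -7.0000, 8.0000)
after link 6: o_6 = (-9.0000, -11.9497, 7.2929)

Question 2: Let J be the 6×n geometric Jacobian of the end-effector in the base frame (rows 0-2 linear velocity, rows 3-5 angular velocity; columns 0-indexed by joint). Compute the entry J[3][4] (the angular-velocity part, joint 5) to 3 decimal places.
axis z_4 = (-1.0000,-0.0000,0.0000); lever o_n−o_4 = (-2.0000,-4.9497,-0.7071)
cross product → J_v[:, 4] = (0.0000,-0.7071,4.9497)
J_ω[:, 4] = z_4
entry J[3][4] = -1.0000

-1.000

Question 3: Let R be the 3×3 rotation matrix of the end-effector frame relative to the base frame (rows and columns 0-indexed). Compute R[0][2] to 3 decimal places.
End-effector z-axis (col 2 of R) = (-1.0000,-0.0000,0.0000)
R[0][2] = -1.0000

-1.000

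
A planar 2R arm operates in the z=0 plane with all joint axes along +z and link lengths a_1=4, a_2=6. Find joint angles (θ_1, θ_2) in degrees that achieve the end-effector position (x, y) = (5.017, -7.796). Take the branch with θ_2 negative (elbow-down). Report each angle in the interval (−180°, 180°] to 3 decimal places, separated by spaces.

cos θ_2 = (85.9479−4²−6²)/(2·4·6) = 0.7072; θ_2 = -44.9886° (elbow-down)
β = atan2(-7.7960,5.0170) = -57.2373°; ψ = atan2(-4.2418,8.2435) = -27.2287°
θ_1 = β − ψ = -30.0086°

-30.009 -44.989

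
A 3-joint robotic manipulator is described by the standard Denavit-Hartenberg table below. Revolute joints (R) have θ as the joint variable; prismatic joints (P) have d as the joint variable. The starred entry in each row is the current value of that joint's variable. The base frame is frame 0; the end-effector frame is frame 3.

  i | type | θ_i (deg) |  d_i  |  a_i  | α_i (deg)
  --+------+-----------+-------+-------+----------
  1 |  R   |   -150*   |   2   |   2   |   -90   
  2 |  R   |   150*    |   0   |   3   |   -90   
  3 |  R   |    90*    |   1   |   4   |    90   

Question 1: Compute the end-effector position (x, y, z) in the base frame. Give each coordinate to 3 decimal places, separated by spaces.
-1.049 4.013 1.366

after link 1: o_1 = (-1.7321, -1.0000, 2.0000)
after link 2: o_2 = (0.5179, 0.2990, 0.5000)
after link 3: o_3 = (-1.0490, 4.0131, 1.3660)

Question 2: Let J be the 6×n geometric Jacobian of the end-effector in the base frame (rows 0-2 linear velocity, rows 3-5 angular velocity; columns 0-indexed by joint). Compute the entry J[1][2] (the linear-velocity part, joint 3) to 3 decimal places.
-1.732

axis z_2 = (0.4330,0.2500,0.8660); lever o_n−o_2 = (-1.5670,3.7141,0.8660)
cross product → J_v[:, 2] = (-3.0000,-1.7321,2.0000)
J_ω[:, 2] = z_2
entry J[1][2] = -1.7321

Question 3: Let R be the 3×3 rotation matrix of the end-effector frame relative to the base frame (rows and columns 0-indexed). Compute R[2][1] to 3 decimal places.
0.866

End-effector y-axis (col 1 of R) = (0.4330,0.2500,0.8660)
R[2][1] = 0.8660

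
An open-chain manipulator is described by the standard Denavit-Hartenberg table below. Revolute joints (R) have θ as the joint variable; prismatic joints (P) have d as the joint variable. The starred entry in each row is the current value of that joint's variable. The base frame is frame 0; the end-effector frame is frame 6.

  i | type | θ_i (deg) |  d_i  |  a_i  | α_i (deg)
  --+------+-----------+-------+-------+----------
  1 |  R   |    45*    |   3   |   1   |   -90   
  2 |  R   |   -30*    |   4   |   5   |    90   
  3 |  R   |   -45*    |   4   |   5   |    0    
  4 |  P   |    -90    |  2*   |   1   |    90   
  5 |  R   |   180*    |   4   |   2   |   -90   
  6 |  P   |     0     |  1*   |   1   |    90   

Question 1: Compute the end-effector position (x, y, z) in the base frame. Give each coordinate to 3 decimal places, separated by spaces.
-0.028 6.629 10.891

after link 1: o_1 = (0.7071, 0.7071, 3.0000)
after link 2: o_2 = (0.9405, 6.5974, 5.5000)
after link 3: o_3 = (4.1914, 4.8482, 10.7319)
after link 4: o_4 = (3.5513, 3.2081, 12.1104)
after link 5: o_5 = (-0.3148, 5.3421, 11.4033)
after link 6: o_6 = (-0.0282, 6.6287, 10.8908)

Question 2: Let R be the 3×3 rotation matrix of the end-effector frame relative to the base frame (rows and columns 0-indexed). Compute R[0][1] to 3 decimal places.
End-effector y-axis (col 1 of R) = (0.3536,0.3536,-0.8660)
R[0][1] = 0.3536

0.354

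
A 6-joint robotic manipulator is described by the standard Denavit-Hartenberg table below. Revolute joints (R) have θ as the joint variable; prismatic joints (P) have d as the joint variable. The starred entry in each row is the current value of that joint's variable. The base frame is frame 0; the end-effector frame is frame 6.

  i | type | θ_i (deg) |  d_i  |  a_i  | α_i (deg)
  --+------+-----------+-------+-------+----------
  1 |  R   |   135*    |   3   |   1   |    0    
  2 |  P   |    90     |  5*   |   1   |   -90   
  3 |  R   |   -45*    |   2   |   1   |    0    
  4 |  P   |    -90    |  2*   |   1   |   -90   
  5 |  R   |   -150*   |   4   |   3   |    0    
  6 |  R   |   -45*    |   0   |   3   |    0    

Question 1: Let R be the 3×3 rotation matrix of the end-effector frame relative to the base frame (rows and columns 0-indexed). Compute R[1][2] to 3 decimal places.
End-effector z-axis (col 2 of R) = (-0.5000,-0.5000,0.7071)
R[1][2] = -0.5000

-0.500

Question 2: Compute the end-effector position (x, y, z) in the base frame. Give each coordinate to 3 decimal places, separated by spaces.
after link 1: o_1 = (-0.7071, 0.7071, 3.0000)
after link 2: o_2 = (-1.4142, 0.0000, 8.0000)
after link 3: o_3 = (-0.5000, -1.9142, 8.7071)
after link 4: o_4 = (1.4142, -2.8284, 9.4142)
after link 5: o_5 = (-0.8242, -7.1881, 10.4055)
after link 6: o_6 = (-2.8221, -8.0880, 8.3565)

-2.822 -8.088 8.356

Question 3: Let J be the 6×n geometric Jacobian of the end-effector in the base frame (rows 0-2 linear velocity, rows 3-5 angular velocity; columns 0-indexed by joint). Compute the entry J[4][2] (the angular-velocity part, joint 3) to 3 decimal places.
axis z_2 = (0.7071,-0.7071,0.0000); lever o_n−o_2 = (-1.4079,-8.0880,0.3565)
cross product → J_v[:, 2] = (-0.2521,-0.2521,-6.7146)
J_ω[:, 2] = z_2
entry J[4][2] = -0.7071

-0.707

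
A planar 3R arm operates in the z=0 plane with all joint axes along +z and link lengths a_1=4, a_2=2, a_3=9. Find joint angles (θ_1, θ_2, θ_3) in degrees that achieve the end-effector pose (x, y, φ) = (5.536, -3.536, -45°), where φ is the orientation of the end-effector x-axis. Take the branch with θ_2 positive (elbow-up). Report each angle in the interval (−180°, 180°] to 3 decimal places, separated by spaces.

wrist centre = target − a_3·(cos φ, sin φ) = (-0.8280, 2.8280)
cos θ_2 = (8.6829−4²−2²)/(2·4·2) = -0.7073; θ_2 = 135.0173° (elbow-up)
β = atan2(2.8280,-0.8280) = 106.3188°; ψ = atan2(1.4138,2.5854) = 28.6718°
θ_1 = β − ψ = 77.6470°
θ_3 = φ − θ_1 − θ_2 = 102.3357° (wrapped to (-180°,180°])

77.647 135.017 102.336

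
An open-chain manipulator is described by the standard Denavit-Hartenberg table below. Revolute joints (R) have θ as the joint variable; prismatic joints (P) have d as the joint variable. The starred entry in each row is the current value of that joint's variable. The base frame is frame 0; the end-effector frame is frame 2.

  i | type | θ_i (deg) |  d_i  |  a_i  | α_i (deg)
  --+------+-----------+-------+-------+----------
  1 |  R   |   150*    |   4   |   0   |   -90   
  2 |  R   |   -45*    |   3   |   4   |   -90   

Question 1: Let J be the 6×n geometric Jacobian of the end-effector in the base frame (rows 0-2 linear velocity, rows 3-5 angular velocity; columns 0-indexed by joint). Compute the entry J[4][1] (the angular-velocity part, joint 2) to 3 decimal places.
axis z_1 = (-0.5000,-0.8660,0.0000); lever o_n−o_1 = (-3.9495,-1.1839,2.8284)
cross product → J_v[:, 1] = (-2.4495,1.4142,-2.8284)
J_ω[:, 1] = z_1
entry J[4][1] = -0.8660

-0.866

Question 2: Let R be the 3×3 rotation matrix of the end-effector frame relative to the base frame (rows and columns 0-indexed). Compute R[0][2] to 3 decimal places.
-0.612

End-effector z-axis (col 2 of R) = (-0.6124,0.3536,-0.7071)
R[0][2] = -0.6124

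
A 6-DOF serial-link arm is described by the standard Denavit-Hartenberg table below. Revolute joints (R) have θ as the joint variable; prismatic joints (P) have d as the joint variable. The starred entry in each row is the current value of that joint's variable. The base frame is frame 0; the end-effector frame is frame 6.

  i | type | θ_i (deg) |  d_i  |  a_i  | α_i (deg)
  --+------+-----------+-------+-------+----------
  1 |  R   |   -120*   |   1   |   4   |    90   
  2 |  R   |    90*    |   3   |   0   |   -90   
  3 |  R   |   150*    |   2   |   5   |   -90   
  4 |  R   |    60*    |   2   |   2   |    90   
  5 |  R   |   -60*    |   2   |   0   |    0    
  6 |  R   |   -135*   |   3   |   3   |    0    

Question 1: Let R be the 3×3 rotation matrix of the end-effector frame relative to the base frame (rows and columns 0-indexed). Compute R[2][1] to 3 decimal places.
End-effector y-axis (col 1 of R) = (0.7805,-0.1918,0.5950)
R[2][1] = 0.5950

0.595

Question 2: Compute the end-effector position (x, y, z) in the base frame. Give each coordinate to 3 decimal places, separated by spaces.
after link 1: o_1 = (-2.0000, -3.4641, 1.0000)
after link 2: o_2 = (-4.5981, -1.9641, 1.0000)
after link 3: o_3 = (-1.4330, -1.4821, -3.3301)
after link 4: o_4 = (-3.3660, -2.3660, -5.1962)
after link 5: o_5 = (-2.1160, -1.9330, -6.6962)
after link 6: o_6 = (-0.1960, 1.5883, -8.0796)

-0.196 1.588 -8.080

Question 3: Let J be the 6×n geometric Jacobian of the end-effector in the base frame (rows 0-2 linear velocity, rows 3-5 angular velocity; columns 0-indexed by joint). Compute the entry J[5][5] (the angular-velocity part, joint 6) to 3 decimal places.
-0.750

axis z_5 = (0.6250,0.2165,-0.7500); lever o_n−o_5 = (1.9200,3.5213,-1.3835)
cross product → J_v[:, 5] = (2.3414,-0.5754,1.7851)
J_ω[:, 5] = z_5
entry J[5][5] = -0.7500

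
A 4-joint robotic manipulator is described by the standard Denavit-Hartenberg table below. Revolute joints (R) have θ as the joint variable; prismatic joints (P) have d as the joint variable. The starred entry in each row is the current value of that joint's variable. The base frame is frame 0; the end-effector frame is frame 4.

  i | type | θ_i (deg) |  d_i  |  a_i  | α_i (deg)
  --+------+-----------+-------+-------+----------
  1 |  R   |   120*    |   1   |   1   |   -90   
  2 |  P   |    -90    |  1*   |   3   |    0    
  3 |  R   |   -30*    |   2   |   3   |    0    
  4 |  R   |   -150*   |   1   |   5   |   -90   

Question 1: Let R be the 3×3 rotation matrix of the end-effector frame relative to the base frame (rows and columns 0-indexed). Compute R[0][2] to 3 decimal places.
End-effector z-axis (col 2 of R) = (0.5000,-0.8660,0.0000)
R[0][2] = 0.5000

0.500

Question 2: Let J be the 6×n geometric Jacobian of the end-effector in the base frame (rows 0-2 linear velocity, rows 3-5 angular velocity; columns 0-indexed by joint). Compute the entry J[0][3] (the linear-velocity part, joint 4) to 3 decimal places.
2.500

axis z_3 = (-0.8660,-0.5000,0.0000); lever o_n−o_3 = (-0.8660,-0.5000,-5.0000)
cross product → J_v[:, 3] = (2.5000,-4.3301,0.0000)
J_ω[:, 3] = z_3
entry J[0][3] = 2.5000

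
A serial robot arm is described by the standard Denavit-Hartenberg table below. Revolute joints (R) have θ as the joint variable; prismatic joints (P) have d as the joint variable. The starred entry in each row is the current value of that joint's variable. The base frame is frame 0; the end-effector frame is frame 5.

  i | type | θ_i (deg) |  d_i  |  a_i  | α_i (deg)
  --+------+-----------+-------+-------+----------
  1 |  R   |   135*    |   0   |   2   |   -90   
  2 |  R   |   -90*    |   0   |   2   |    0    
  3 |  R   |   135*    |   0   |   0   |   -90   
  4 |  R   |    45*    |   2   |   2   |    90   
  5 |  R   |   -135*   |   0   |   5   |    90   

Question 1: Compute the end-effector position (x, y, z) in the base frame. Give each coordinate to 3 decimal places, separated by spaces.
after link 1: o_1 = (-1.4142, 1.4142, 0.0000)
after link 2: o_2 = (-1.4142, 1.4142, 2.0000)
after link 3: o_3 = (-1.4142, 1.4142, 2.0000)
after link 4: o_4 = (-0.1213, 2.1213, -0.4142)
after link 5: o_5 = (-2.4069, 0.8713, 3.8536)

-2.407 0.871 3.854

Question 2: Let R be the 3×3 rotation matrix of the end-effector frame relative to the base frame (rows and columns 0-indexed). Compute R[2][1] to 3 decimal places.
-0.500

End-effector y-axis (col 1 of R) = (-0.8536,-0.1464,-0.5000)
R[2][1] = -0.5000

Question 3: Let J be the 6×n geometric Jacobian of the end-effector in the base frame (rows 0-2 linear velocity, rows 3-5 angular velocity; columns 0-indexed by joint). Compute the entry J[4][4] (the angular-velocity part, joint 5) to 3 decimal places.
axis z_4 = (-0.8536,-0.1464,-0.5000); lever o_n−o_4 = (-2.2855,-1.2500,4.2678)
cross product → J_v[:, 4] = (-1.2500,4.7855,0.7322)
J_ω[:, 4] = z_4
entry J[4][4] = -0.1464

-0.146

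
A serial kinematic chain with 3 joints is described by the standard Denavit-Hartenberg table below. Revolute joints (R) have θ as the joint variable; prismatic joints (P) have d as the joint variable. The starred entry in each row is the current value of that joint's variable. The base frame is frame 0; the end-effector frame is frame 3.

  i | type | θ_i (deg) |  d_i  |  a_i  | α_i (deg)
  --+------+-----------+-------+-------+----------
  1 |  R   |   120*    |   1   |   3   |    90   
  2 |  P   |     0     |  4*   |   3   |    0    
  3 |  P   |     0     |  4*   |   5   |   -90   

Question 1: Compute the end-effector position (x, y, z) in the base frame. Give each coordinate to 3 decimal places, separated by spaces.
1.428 13.526 1.000

after link 1: o_1 = (-1.5000, 2.5981, 1.0000)
after link 2: o_2 = (0.4641, 7.1962, 1.0000)
after link 3: o_3 = (1.4282, 13.5263, 1.0000)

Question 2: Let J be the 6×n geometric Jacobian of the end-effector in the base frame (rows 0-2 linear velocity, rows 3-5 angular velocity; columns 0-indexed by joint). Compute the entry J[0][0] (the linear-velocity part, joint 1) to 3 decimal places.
axis z_0 = ẑ; lever o_n−o_0 = (1.4282,13.5263,1.0000)
cross product → J_v[:, 0] = (-13.5263,1.4282,0.0000)
J_ω[:, 0] = z_0
entry J[0][0] = -13.5263

-13.526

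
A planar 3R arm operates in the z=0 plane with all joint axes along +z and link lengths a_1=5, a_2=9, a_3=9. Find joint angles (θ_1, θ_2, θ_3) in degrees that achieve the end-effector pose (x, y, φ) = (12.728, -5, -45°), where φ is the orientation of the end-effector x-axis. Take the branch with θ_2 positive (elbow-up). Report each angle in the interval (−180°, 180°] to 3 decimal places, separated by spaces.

wrist centre = target − a_3·(cos φ, sin φ) = (6.3640, 1.3640)
cos θ_2 = (42.3614−5²−9²)/(2·5·9) = -0.7071; θ_2 = 134.9991° (elbow-up)
β = atan2(1.3640,6.3640) = 12.0968°; ψ = atan2(6.3641,-1.3639) = 102.0959°
θ_1 = β − ψ = -89.9991°
θ_3 = φ − θ_1 − θ_2 = -90.0000° (wrapped to (-180°,180°])

-89.999 134.999 -90.000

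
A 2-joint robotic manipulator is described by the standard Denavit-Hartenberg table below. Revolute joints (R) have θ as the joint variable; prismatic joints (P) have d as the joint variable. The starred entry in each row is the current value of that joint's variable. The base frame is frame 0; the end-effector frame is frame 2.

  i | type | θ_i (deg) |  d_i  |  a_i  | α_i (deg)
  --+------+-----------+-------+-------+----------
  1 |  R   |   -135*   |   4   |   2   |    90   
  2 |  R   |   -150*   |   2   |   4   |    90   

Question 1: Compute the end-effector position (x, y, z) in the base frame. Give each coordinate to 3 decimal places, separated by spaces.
-0.379 2.449 2.000

after link 1: o_1 = (-1.4142, -1.4142, 4.0000)
after link 2: o_2 = (-0.3789, 2.4495, 2.0000)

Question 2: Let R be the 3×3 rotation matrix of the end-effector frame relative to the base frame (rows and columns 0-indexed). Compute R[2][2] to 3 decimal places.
End-effector z-axis (col 2 of R) = (0.3536,0.3536,0.8660)
R[2][2] = 0.8660

0.866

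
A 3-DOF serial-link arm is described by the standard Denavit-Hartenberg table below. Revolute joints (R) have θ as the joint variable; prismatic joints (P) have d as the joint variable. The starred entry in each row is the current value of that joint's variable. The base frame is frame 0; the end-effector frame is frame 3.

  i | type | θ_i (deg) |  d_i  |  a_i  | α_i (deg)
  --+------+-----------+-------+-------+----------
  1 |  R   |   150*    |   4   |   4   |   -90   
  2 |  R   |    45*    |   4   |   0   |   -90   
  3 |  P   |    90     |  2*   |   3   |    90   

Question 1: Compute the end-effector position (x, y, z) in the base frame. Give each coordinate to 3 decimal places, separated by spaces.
-2.739 0.427 2.586

after link 1: o_1 = (-3.4641, 2.0000, 4.0000)
after link 2: o_2 = (-5.4641, -1.4641, 4.0000)
after link 3: o_3 = (-2.7394, 0.4269, 2.5858)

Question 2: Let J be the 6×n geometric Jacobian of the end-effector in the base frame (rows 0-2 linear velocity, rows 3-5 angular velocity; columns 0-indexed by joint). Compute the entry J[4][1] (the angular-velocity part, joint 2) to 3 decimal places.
axis z_1 = (-0.5000,-0.8660,0.0000); lever o_n−o_1 = (0.7247,-1.5731,-1.4142)
cross product → J_v[:, 1] = (1.2247,-0.7071,1.4142)
J_ω[:, 1] = z_1
entry J[4][1] = -0.8660

-0.866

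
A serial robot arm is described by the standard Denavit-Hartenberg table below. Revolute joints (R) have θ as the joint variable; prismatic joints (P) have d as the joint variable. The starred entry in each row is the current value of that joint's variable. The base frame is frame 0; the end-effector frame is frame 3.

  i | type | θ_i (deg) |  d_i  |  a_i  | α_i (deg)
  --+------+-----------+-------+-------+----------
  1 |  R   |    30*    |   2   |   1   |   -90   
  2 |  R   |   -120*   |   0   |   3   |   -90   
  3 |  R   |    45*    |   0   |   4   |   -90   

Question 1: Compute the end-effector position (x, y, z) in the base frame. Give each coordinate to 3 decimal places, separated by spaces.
-0.244 -3.407 7.048

after link 1: o_1 = (0.8660, 0.5000, 2.0000)
after link 2: o_2 = (-0.4330, -0.2500, 4.5981)
after link 3: o_3 = (-0.2435, -3.4066, 7.0476)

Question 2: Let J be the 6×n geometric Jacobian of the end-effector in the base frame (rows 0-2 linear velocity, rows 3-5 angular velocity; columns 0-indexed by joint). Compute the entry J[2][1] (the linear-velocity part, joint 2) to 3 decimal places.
axis z_1 = (-0.5000,0.8660,0.0000); lever o_n−o_1 = (-1.1096,-3.9066,5.0476)
cross product → J_v[:, 1] = (4.3713,2.5238,2.9142)
J_ω[:, 1] = z_1
entry J[2][1] = 2.9142

2.914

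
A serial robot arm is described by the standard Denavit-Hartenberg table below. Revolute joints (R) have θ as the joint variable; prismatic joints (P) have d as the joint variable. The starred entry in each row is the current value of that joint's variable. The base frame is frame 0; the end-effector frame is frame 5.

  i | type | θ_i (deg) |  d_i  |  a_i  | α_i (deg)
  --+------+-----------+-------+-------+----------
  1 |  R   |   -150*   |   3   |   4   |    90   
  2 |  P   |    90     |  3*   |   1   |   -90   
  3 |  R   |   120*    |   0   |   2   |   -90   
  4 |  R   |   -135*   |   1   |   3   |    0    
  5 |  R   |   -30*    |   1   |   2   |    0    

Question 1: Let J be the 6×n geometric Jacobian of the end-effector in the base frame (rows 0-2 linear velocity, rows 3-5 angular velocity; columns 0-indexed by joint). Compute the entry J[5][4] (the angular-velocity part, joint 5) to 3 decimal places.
axis z_4 = (-0.2500,0.4330,-0.8660); lever o_n−o_4 = (-0.6382,2.1407,0.0999)
cross product → J_v[:, 4] = (1.8972,0.5777,-0.2588)
J_ω[:, 4] = z_4
entry J[5][4] = -0.8660

-0.866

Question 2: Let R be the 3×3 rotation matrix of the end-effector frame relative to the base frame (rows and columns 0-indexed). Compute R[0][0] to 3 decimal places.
-0.194

End-effector x-axis (col 0 of R) = (-0.1941,0.8539,0.4830)
R[0][0] = -0.1941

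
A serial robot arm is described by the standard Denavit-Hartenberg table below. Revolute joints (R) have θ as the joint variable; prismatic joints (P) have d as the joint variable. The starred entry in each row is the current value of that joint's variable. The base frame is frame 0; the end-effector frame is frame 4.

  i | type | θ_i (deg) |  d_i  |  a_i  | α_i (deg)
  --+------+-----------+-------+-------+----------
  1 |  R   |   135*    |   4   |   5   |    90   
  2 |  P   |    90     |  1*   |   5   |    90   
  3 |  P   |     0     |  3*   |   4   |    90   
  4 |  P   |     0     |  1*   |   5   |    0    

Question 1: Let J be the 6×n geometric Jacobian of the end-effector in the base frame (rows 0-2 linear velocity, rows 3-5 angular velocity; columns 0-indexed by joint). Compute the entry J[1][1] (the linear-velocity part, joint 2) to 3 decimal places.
prismatic axis z_1 = (0.7071,0.7071,0.0000)
J_v[:, 1] = z_1; J_ω[:, 1] = (0,0,0)
entry J[1][1] = 0.7071

0.707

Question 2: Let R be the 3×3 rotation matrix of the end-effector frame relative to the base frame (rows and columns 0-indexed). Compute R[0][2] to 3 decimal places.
-0.707

End-effector z-axis (col 2 of R) = (-0.7071,-0.7071,-0.0000)
R[0][2] = -0.7071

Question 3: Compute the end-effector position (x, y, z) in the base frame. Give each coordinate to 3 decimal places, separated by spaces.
-5.657 5.657 18.000

after link 1: o_1 = (-3.5355, 3.5355, 4.0000)
after link 2: o_2 = (-2.8284, 4.2426, 9.0000)
after link 3: o_3 = (-4.9497, 6.3640, 13.0000)
after link 4: o_4 = (-5.6569, 5.6569, 18.0000)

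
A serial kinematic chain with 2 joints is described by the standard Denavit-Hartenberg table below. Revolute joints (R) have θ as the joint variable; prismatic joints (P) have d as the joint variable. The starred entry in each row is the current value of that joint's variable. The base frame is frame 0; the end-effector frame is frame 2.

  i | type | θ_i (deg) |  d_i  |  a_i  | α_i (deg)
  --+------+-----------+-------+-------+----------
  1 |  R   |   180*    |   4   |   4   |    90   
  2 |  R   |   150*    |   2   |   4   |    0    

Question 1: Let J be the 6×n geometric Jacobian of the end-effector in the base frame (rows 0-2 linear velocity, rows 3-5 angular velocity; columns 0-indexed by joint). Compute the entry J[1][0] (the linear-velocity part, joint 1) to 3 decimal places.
-0.536

axis z_0 = ẑ; lever o_n−o_0 = (-0.5359,2.0000,6.0000)
cross product → J_v[:, 0] = (-2.0000,-0.5359,0.0000)
J_ω[:, 0] = z_0
entry J[1][0] = -0.5359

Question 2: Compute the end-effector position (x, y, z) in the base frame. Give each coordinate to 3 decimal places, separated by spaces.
-0.536 2.000 6.000

after link 1: o_1 = (-4.0000, 0.0000, 4.0000)
after link 2: o_2 = (-0.5359, 2.0000, 6.0000)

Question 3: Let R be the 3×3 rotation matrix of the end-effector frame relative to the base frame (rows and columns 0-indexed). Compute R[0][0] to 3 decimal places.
0.866

End-effector x-axis (col 0 of R) = (0.8660,-0.0000,0.5000)
R[0][0] = 0.8660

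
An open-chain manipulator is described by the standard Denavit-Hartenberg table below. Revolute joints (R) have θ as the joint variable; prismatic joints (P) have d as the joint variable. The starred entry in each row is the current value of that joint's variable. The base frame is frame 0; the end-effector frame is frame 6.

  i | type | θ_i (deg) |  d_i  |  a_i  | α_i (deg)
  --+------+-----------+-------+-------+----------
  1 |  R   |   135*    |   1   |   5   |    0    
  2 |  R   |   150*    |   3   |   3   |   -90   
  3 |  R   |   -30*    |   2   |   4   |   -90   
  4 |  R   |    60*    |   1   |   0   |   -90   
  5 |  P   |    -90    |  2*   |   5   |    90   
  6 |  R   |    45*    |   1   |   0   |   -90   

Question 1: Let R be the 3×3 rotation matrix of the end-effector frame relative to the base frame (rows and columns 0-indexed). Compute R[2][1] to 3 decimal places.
End-effector y-axis (col 1 of R) = (-0.7244,-0.6424,0.2500)
R[2][1] = 0.2500

0.250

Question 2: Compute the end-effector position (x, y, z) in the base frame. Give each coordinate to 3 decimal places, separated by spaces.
0.216 -3.256 -0.312

after link 1: o_1 = (-3.5355, 3.5355, 1.0000)
after link 2: o_2 = (-2.7591, 0.6378, 4.0000)
after link 3: o_3 = (0.0694, -2.1907, 6.0000)
after link 4: o_4 = (0.1988, -2.6736, 5.1340)
after link 5: o_5 = (-0.5083, -3.8984, -0.0622)
after link 6: o_6 = (0.2161, -3.2560, -0.3122)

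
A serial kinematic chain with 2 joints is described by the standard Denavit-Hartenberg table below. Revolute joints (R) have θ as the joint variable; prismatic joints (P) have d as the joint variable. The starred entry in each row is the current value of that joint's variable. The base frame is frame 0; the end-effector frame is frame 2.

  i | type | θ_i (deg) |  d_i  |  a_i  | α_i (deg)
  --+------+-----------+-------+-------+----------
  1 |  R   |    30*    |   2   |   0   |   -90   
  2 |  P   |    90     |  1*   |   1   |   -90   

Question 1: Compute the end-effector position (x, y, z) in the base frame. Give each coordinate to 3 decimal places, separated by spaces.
-0.500 0.866 1.000

after link 1: o_1 = (0.0000, 0.0000, 2.0000)
after link 2: o_2 = (-0.5000, 0.8660, 1.0000)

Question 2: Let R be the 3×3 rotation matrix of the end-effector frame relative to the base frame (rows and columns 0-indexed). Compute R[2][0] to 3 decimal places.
-1.000

End-effector x-axis (col 0 of R) = (0.0000,0.0000,-1.0000)
R[2][0] = -1.0000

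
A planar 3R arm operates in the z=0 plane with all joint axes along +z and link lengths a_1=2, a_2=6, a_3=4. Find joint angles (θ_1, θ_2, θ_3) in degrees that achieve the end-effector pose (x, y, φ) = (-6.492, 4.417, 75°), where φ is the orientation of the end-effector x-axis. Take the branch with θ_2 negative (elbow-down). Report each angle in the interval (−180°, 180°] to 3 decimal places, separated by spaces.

wrist centre = target − a_3·(cos φ, sin φ) = (-7.5273, 0.5533)
cos θ_2 = (56.9660−2²−6²)/(2·2·6) = 0.7069; θ_2 = -45.0153° (elbow-down)
β = atan2(0.5533,-7.5273) = 175.7960°; ψ = atan2(-4.2438,6.2415) = -34.2129°
θ_1 = β − ψ = 210.0089°
θ_3 = φ − θ_1 − θ_2 = -89.9936° (wrapped to (-180°,180°])

-149.991 -45.015 -89.994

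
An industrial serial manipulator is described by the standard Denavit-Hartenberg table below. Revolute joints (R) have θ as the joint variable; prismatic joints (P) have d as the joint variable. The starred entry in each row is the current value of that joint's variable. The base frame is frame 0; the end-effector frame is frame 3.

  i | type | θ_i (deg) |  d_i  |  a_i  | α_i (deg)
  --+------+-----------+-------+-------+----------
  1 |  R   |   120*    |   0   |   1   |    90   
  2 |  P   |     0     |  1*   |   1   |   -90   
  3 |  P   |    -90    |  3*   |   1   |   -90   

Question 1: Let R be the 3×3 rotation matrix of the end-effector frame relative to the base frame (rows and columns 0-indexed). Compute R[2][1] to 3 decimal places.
End-effector y-axis (col 1 of R) = (-0.0000,0.0000,-1.0000)
R[2][1] = -1.0000

-1.000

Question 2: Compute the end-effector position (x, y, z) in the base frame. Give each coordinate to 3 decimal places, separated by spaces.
after link 1: o_1 = (-0.5000, 0.8660, 0.0000)
after link 2: o_2 = (-0.1340, 2.2321, 0.0000)
after link 3: o_3 = (0.7321, 2.7321, 3.0000)

0.732 2.732 3.000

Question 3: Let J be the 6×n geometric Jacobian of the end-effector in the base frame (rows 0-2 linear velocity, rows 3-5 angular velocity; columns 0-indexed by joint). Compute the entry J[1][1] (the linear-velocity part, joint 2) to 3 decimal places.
0.500

prismatic axis z_1 = (0.8660,0.5000,0.0000)
J_v[:, 1] = z_1; J_ω[:, 1] = (0,0,0)
entry J[1][1] = 0.5000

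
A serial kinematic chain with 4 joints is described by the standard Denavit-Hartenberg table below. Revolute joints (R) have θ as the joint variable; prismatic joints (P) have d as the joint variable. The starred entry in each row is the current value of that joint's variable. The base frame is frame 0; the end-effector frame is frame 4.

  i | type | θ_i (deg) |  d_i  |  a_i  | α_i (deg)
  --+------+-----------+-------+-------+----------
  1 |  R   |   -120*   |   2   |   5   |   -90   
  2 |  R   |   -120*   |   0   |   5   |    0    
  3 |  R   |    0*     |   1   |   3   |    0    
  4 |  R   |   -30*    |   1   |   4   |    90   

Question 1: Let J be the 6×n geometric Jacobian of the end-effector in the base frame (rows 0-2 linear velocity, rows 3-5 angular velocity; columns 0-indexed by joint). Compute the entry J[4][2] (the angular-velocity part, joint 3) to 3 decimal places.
axis z_2 = (0.8660,-0.5000,0.0000); lever o_n−o_2 = (4.2141,3.2990,4.5981)
cross product → J_v[:, 2] = (-2.2990,-3.9821,4.9641)
J_ω[:, 2] = z_2
entry J[4][2] = -0.5000

-0.500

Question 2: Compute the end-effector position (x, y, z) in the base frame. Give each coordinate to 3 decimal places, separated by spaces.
after link 1: o_1 = (-2.5000, -4.3301, 2.0000)
after link 2: o_2 = (-1.2500, -2.1651, 6.3301)
after link 3: o_3 = (0.3660, -1.3660, 8.9282)
after link 4: o_4 = (2.9641, 1.1340, 10.9282)

2.964 1.134 10.928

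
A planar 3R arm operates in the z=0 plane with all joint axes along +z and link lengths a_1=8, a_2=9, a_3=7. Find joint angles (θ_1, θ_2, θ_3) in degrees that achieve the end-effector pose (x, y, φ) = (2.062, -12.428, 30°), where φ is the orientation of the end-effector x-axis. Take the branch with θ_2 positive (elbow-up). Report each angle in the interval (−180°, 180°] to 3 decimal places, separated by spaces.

wrist centre = target − a_3·(cos φ, sin φ) = (-4.0002, -15.9280)
cos θ_2 = (269.7026−8²−9²)/(2·8·9) = 0.8660; θ_2 = 30.0040° (elbow-up)
β = atan2(-15.9280,-4.0002) = -104.0978°; ψ = atan2(4.5005,15.7939) = 15.9051°
θ_1 = β − ψ = -120.0029°
θ_3 = φ − θ_1 − θ_2 = 119.9989° (wrapped to (-180°,180°])

-120.003 30.004 119.999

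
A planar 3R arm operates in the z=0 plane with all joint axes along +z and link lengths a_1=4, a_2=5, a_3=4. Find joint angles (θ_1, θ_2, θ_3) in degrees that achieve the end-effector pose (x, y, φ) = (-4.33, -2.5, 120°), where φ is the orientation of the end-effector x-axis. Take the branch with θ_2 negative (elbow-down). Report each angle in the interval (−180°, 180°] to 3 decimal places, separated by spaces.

-59.998 -90.001 -90.001

wrist centre = target − a_3·(cos φ, sin φ) = (-2.3300, -5.9641)
cos θ_2 = (40.9994−4²−5²)/(2·4·5) = -0.0000; θ_2 = -90.0008° (elbow-down)
β = atan2(-5.9641,-2.3300) = -111.3391°; ψ = atan2(-5.0000,3.9999) = -51.3407°
θ_1 = β − ψ = -59.9984°
θ_3 = φ − θ_1 − θ_2 = -90.0007° (wrapped to (-180°,180°])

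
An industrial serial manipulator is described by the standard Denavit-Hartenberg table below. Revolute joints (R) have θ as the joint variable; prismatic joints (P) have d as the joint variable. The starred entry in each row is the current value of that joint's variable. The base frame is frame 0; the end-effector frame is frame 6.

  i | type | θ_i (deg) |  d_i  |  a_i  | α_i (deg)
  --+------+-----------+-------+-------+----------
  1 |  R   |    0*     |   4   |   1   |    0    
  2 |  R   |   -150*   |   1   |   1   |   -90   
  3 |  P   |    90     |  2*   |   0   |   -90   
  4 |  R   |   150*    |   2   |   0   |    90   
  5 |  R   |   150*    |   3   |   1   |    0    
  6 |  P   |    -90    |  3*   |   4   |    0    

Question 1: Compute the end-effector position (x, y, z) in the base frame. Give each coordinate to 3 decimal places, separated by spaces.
after link 1: o_1 = (1.0000, 0.0000, 4.0000)
after link 2: o_2 = (0.1340, -0.5000, 5.0000)
after link 3: o_3 = (1.1340, -2.2321, 5.0000)
after link 4: o_4 = (2.8660, -1.2321, 5.0000)
after link 5: o_5 = (2.2165, 0.8929, 2.7500)
after link 6: o_6 = (3.4175, 5.7410, 2.9821)

3.417 5.741 2.982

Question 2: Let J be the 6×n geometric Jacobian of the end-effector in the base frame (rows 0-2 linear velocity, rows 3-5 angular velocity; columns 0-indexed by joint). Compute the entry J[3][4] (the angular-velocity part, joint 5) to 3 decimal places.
-0.433

axis z_4 = (-0.4330,0.7500,-0.5000); lever o_n−o_4 = (0.5514,6.9731,-2.0179)
cross product → J_v[:, 4] = (1.9731,-1.1495,-3.4330)
J_ω[:, 4] = z_4
entry J[3][4] = -0.4330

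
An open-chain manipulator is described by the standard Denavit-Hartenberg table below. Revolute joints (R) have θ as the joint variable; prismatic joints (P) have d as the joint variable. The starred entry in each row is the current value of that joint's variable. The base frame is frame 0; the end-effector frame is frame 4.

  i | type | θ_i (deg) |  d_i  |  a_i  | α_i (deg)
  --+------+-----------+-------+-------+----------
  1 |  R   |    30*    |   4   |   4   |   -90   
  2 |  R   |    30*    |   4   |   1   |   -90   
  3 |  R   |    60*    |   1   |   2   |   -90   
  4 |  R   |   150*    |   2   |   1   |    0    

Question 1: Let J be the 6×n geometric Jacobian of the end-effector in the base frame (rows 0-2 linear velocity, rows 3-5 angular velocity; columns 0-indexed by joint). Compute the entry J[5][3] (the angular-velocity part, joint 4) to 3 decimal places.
0.433

axis z_3 = (-0.3995,-0.8080,0.4330); lever o_n−o_3 = (-1.2823,-1.0290,1.5155)
cross product → J_v[:, 3] = (-0.7790,0.0502,-0.6250)
J_ω[:, 3] = z_3
entry J[5][3] = 0.4330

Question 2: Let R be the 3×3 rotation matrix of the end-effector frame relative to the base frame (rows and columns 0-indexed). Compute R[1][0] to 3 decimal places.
0.587

End-effector x-axis (col 0 of R) = (-0.4833,0.5870,0.6495)
R[1][0] = 0.5870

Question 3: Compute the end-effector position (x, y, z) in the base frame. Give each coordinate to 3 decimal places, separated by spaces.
2.115 3.551 3.650

after link 1: o_1 = (3.4641, 2.0000, 4.0000)
after link 2: o_2 = (2.2141, 5.8971, 3.5000)
after link 3: o_3 = (3.3971, 4.5801, 2.1340)
after link 4: o_4 = (2.1148, 3.5511, 3.6495)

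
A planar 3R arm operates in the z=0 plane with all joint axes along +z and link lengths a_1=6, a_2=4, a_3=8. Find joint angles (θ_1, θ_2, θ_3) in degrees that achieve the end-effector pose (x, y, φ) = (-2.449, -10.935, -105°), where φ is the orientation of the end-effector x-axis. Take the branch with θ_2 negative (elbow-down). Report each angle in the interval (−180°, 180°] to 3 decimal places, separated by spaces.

wrist centre = target − a_3·(cos φ, sin φ) = (-0.3784, -3.2076)
cos θ_2 = (10.4319−6²−4²)/(2·6·4) = -0.8660; θ_2 = -149.9974° (elbow-down)
β = atan2(-3.2076,-0.3784) = -96.7289°; ψ = atan2(-2.0002,2.5360) = -38.2632°
θ_1 = β − ψ = -58.4658°
θ_3 = φ − θ_1 − θ_2 = 103.4631° (wrapped to (-180°,180°])

-58.466 -149.997 103.463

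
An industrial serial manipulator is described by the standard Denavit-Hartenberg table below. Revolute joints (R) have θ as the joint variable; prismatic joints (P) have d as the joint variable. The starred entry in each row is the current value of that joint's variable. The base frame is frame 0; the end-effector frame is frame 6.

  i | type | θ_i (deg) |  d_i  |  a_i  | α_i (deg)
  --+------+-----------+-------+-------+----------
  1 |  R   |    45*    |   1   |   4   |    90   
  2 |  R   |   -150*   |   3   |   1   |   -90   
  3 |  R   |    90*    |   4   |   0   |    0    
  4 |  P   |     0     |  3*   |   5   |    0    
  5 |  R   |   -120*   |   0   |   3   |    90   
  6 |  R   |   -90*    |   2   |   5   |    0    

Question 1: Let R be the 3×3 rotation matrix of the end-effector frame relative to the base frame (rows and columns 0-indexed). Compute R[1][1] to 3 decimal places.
-0.884

End-effector y-axis (col 1 of R) = (-0.1768,-0.8839,-0.4330)
R[1][1] = -0.8839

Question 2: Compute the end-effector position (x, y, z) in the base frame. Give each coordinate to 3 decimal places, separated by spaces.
after link 1: o_1 = (2.8284, 2.8284, 1.0000)
after link 2: o_2 = (4.3374, 0.0947, 0.5000)
after link 3: o_3 = (5.7516, 1.5089, -2.9641)
after link 4: o_4 = (3.2767, 6.1051, -5.5622)
after link 5: o_5 = (2.7464, 3.4535, -6.8612)
after link 6: o_6 = (2.8157, 1.0734, -2.0311)

2.816 1.073 -2.031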